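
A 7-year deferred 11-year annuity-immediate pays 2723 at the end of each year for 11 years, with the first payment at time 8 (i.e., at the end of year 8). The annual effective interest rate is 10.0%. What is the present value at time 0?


PV at time 7 of the 11-year annuity-immediate:
a_n = 2723 * (1-(1+0.1)^(-11))/0.1 = 17686.0511
Discount back 7 years to time 0:
PV = 17686.0511 * (1+0.1)^(-7)
= 17686.0511 * 0.513158
= 9075.7407


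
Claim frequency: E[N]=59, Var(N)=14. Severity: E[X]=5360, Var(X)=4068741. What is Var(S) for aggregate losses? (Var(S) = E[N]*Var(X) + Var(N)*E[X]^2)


Var(S) = E[N]*Var(X) + Var(N)*E[X]^2
= 59*4068741 + 14*5360^2
= 240055719 + 402214400
= 6.4227e+08


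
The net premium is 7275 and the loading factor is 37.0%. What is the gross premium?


Gross = net * (1 + loading)
= 7275 * (1 + 0.37)
= 7275 * 1.37
= 9966.75


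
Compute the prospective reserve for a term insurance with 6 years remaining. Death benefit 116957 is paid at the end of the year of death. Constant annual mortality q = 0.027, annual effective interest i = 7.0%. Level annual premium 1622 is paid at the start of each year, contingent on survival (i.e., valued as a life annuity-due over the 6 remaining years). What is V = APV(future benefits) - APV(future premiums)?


v = 1/(1+i) = 0.934579
APV(future benefits) per unit = sum_{k=0}^{5} k_p_x * q * v^(k+1) = 0.120964
APV(future benefits) = 116957 * 0.120964 = 14147.6338
Life annuity-due factor ä_{x:6} = sum_{k=0}^{5} k_p_x * v^k = 4.793775
APV(future premiums) = 1622 * 4.793775 = 7775.5023
V = 14147.6338 - 7775.5023
= 6372.1315


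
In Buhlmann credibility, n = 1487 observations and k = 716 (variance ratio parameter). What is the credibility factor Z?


Z = n / (n + k)
= 1487 / (1487 + 716)
= 1487 / 2203
= 0.675


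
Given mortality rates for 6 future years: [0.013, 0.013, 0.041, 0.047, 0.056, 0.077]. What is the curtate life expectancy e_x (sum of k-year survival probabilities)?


e_x = sum_{k=1}^{n} k_p_x
k_p_x values:
  1_p_x = 0.987
  2_p_x = 0.974169
  3_p_x = 0.934228
  4_p_x = 0.890319
  5_p_x = 0.840461
  6_p_x = 0.775746
e_x = 5.4019


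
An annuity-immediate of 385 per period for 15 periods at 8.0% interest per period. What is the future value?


FV = PMT * ((1+i)^n - 1) / i
= 385 * ((1.08)^15 - 1) / 0.08
= 385 * (3.172169 - 1) / 0.08
= 10453.5639


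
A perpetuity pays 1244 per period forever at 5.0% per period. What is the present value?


PV = PMT / i
= 1244 / 0.05
= 24880.0


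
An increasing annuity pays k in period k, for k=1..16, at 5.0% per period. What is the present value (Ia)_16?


(Ia)_n = sum_{k=1}^{n} k * v^k, v = 1/(1+i)
v = 0.952381
Sum computed term by term:
(Ia)_16 = 80.9975


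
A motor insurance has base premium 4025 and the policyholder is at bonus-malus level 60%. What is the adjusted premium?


adjusted = base * BM_level / 100
= 4025 * 60 / 100
= 4025 * 0.6
= 2415.0


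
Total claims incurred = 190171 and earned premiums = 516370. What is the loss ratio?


Loss ratio = claims / premiums
= 190171 / 516370
= 0.3683


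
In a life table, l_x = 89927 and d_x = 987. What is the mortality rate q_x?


q_x = d_x / l_x
= 987 / 89927
= 0.011


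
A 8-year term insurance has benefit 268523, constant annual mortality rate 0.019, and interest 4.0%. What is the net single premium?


NSP = benefit * sum_{k=0}^{n-1} k_p_x * q * v^(k+1)
With constant q=0.019, v=0.961538
Sum = 0.120203
NSP = 268523 * 0.120203
= 32277.3599


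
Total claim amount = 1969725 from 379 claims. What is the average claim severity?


severity = total / number
= 1969725 / 379
= 5197.1636


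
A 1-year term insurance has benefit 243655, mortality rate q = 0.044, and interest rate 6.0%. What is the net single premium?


NSP = benefit * q * v
v = 1/(1+i) = 0.943396
NSP = 243655 * 0.044 * 0.943396
= 10113.9811


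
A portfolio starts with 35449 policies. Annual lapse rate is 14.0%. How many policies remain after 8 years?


remaining = initial * (1 - lapse)^years
= 35449 * (1 - 0.14)^8
= 35449 * 0.299218
= 10606.9763


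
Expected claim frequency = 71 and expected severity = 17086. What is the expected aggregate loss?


E[S] = E[N] * E[X]
= 71 * 17086
= 1.2131e+06


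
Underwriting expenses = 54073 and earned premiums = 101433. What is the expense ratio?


Expense ratio = expenses / premiums
= 54073 / 101433
= 0.5331


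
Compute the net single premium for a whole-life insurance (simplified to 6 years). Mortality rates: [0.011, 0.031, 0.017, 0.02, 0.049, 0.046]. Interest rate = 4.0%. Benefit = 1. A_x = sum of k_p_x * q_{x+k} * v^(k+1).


v = 0.961538
Year 0: k_p_x=1.0, q=0.011, term=0.010577
Year 1: k_p_x=0.989, q=0.031, term=0.028346
Year 2: k_p_x=0.958341, q=0.017, term=0.014483
Year 3: k_p_x=0.942049, q=0.02, term=0.016105
Year 4: k_p_x=0.923208, q=0.049, term=0.037182
Year 5: k_p_x=0.877971, q=0.046, term=0.031918
A_x = 0.1386


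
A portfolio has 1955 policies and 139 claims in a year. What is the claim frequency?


frequency = claims / policies
= 139 / 1955
= 0.0711


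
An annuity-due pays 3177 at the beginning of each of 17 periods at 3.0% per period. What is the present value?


PV_due = PMT * (1-(1+i)^(-n))/i * (1+i)
PV_immediate = 41828.7584
PV_due = 41828.7584 * 1.03
= 43083.6211


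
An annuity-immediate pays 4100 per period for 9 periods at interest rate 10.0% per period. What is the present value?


PV = PMT * (1 - (1+i)^(-n)) / i
= 4100 * (1 - (1+0.1)^(-9)) / 0.1
= 4100 * (1 - 0.424098) / 0.1
= 4100 * 5.759024
= 23611.9976


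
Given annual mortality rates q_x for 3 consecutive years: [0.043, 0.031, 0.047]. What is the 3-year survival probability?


p_k = 1 - q_k for each year
Survival = product of (1 - q_k)
= 0.957 * 0.969 * 0.953
= 0.8837


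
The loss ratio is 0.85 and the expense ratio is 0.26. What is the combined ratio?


Combined ratio = loss ratio + expense ratio
= 0.85 + 0.26
= 1.11


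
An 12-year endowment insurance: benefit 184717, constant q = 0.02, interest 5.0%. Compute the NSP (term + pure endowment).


Term component = 29715.1792
Pure endowment = 12_p_x * v^12 * benefit = 0.784717 * 0.556837 * 184717 = 80713.8728
NSP = 110429.052


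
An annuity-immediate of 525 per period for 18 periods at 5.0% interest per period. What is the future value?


FV = PMT * ((1+i)^n - 1) / i
= 525 * ((1.05)^18 - 1) / 0.05
= 525 * (2.406619 - 1) / 0.05
= 14769.502


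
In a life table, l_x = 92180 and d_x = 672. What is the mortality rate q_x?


q_x = d_x / l_x
= 672 / 92180
= 0.0073


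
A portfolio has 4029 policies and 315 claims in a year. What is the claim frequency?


frequency = claims / policies
= 315 / 4029
= 0.0782


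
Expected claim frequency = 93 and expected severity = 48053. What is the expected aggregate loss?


E[S] = E[N] * E[X]
= 93 * 48053
= 4.4689e+06


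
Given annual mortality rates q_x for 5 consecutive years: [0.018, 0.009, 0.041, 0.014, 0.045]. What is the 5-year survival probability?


p_k = 1 - q_k for each year
Survival = product of (1 - q_k)
= 0.982 * 0.991 * 0.959 * 0.986 * 0.955
= 0.8788


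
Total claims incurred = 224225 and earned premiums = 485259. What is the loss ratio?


Loss ratio = claims / premiums
= 224225 / 485259
= 0.4621


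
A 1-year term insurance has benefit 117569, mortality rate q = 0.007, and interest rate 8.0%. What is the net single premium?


NSP = benefit * q * v
v = 1/(1+i) = 0.925926
NSP = 117569 * 0.007 * 0.925926
= 762.0213


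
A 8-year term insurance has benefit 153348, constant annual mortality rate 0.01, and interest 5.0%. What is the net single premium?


NSP = benefit * sum_{k=0}^{n-1} k_p_x * q * v^(k+1)
With constant q=0.01, v=0.952381
Sum = 0.062575
NSP = 153348 * 0.062575
= 9595.7529


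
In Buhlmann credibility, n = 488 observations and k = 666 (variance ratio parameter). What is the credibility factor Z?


Z = n / (n + k)
= 488 / (488 + 666)
= 488 / 1154
= 0.4229


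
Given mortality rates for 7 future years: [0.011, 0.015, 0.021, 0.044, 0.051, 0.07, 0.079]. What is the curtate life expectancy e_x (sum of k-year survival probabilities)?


e_x = sum_{k=1}^{n} k_p_x
k_p_x values:
  1_p_x = 0.989
  2_p_x = 0.974165
  3_p_x = 0.953708
  4_p_x = 0.911744
  5_p_x = 0.865245
  6_p_x = 0.804678
  7_p_x = 0.741109
e_x = 6.2396


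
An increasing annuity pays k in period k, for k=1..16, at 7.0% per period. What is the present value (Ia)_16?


(Ia)_n = sum_{k=1}^{n} k * v^k, v = 1/(1+i)
v = 0.934579
Sum computed term by term:
(Ia)_16 = 66.9737


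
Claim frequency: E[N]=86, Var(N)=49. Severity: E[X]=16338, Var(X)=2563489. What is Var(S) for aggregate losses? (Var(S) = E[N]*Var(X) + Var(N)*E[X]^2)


Var(S) = E[N]*Var(X) + Var(N)*E[X]^2
= 86*2563489 + 49*16338^2
= 220460054 + 13079581956
= 1.3300e+10


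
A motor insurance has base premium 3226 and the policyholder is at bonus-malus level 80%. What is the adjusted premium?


adjusted = base * BM_level / 100
= 3226 * 80 / 100
= 3226 * 0.8
= 2580.8


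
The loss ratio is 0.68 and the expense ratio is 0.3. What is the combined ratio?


Combined ratio = loss ratio + expense ratio
= 0.68 + 0.3
= 0.98


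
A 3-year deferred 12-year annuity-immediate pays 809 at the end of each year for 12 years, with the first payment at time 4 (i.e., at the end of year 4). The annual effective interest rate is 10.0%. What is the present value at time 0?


PV at time 3 of the 12-year annuity-immediate:
a_n = 809 * (1-(1+0.1)^(-12))/0.1 = 5512.2767
Discount back 3 years to time 0:
PV = 5512.2767 * (1+0.1)^(-3)
= 5512.2767 * 0.751315
= 4141.4551


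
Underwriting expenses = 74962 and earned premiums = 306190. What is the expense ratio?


Expense ratio = expenses / premiums
= 74962 / 306190
= 0.2448


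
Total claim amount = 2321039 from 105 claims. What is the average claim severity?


severity = total / number
= 2321039 / 105
= 22105.1333


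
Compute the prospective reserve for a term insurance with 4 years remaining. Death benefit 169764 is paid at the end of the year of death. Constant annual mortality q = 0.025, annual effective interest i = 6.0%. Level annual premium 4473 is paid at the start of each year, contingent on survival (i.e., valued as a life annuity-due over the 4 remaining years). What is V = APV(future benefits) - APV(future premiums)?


v = 1/(1+i) = 0.943396
APV(future benefits) per unit = sum_{k=0}^{3} k_p_x * q * v^(k+1) = 0.083587
APV(future benefits) = 169764 * 0.083587 = 14190.001
Life annuity-due factor ä_{x:4} = sum_{k=0}^{3} k_p_x * v^k = 3.544073
APV(future premiums) = 4473 * 3.544073 = 15852.6394
V = 14190.001 - 15852.6394
= -1662.6384


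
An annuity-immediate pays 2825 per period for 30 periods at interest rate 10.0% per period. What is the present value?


PV = PMT * (1 - (1+i)^(-n)) / i
= 2825 * (1 - (1+0.1)^(-30)) / 0.1
= 2825 * (1 - 0.057309) / 0.1
= 2825 * 9.426914
= 26631.0334


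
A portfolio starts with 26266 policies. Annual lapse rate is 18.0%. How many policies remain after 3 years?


remaining = initial * (1 - lapse)^years
= 26266 * (1 - 0.18)^3
= 26266 * 0.551368
= 14482.2319


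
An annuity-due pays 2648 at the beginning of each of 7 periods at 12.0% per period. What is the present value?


PV_due = PMT * (1-(1+i)^(-n))/i * (1+i)
PV_immediate = 12084.8273
PV_due = 12084.8273 * 1.12
= 13535.0066


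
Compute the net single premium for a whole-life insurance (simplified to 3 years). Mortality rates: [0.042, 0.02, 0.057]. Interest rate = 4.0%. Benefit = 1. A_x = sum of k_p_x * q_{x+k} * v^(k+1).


v = 0.961538
Year 0: k_p_x=1.0, q=0.042, term=0.040385
Year 1: k_p_x=0.958, q=0.02, term=0.017714
Year 2: k_p_x=0.93884, q=0.057, term=0.047574
A_x = 0.1057


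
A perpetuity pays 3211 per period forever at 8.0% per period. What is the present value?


PV = PMT / i
= 3211 / 0.08
= 40137.5


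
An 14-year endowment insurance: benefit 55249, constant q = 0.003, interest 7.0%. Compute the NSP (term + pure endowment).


Term component = 1426.2353
Pure endowment = 14_p_x * v^14 * benefit = 0.958809 * 0.387817 * 55249 = 20543.9406
NSP = 21970.1759


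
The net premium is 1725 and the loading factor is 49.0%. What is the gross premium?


Gross = net * (1 + loading)
= 1725 * (1 + 0.49)
= 1725 * 1.49
= 2570.25


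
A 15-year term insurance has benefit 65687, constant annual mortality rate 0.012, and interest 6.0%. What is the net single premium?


NSP = benefit * sum_{k=0}^{n-1} k_p_x * q * v^(k+1)
With constant q=0.012, v=0.943396
Sum = 0.108642
NSP = 65687 * 0.108642
= 7136.347


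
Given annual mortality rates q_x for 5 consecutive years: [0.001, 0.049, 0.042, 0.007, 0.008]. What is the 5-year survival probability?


p_k = 1 - q_k for each year
Survival = product of (1 - q_k)
= 0.999 * 0.951 * 0.958 * 0.993 * 0.992
= 0.8965


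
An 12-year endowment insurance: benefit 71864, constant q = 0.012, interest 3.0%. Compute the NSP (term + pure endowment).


Term component = 8073.6634
Pure endowment = 12_p_x * v^12 * benefit = 0.865134 * 0.70138 * 71864 = 43606.1782
NSP = 51679.8416


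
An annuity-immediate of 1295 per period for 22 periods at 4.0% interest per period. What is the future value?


FV = PMT * ((1+i)^n - 1) / i
= 1295 * ((1.04)^22 - 1) / 0.04
= 1295 * (2.369919 - 1) / 0.04
= 44351.1209


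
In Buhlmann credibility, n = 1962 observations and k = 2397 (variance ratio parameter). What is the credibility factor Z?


Z = n / (n + k)
= 1962 / (1962 + 2397)
= 1962 / 4359
= 0.4501


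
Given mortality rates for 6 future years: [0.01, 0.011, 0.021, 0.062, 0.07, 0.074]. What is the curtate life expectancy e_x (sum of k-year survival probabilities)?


e_x = sum_{k=1}^{n} k_p_x
k_p_x values:
  1_p_x = 0.99
  2_p_x = 0.97911
  3_p_x = 0.958549
  4_p_x = 0.899119
  5_p_x = 0.83618
  6_p_x = 0.774303
e_x = 5.4373


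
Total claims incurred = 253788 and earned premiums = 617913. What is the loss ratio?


Loss ratio = claims / premiums
= 253788 / 617913
= 0.4107


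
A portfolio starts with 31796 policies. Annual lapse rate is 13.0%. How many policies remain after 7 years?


remaining = initial * (1 - lapse)^years
= 31796 * (1 - 0.13)^7
= 31796 * 0.377255
= 11995.1935


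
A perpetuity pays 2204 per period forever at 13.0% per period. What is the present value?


PV = PMT / i
= 2204 / 0.13
= 16953.8462


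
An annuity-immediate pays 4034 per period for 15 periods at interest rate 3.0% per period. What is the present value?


PV = PMT * (1 - (1+i)^(-n)) / i
= 4034 * (1 - (1+0.03)^(-15)) / 0.03
= 4034 * (1 - 0.641862) / 0.03
= 4034 * 11.937935
= 48157.6301


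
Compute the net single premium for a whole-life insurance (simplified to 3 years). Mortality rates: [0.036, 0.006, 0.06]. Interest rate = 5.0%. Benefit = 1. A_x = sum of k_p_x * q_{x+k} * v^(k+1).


v = 0.952381
Year 0: k_p_x=1.0, q=0.036, term=0.034286
Year 1: k_p_x=0.964, q=0.006, term=0.005246
Year 2: k_p_x=0.958216, q=0.06, term=0.049665
A_x = 0.0892


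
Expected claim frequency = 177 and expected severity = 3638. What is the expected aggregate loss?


E[S] = E[N] * E[X]
= 177 * 3638
= 643926


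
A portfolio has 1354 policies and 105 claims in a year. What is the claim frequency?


frequency = claims / policies
= 105 / 1354
= 0.0775


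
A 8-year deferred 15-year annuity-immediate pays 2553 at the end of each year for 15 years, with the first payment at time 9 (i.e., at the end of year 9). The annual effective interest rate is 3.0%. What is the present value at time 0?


PV at time 8 of the 15-year annuity-immediate:
a_n = 2553 * (1-(1+0.03)^(-15))/0.03 = 30477.5483
Discount back 8 years to time 0:
PV = 30477.5483 * (1+0.03)^(-8)
= 30477.5483 * 0.789409
= 24059.258


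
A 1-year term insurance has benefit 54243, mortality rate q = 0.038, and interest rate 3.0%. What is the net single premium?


NSP = benefit * q * v
v = 1/(1+i) = 0.970874
NSP = 54243 * 0.038 * 0.970874
= 2001.1981


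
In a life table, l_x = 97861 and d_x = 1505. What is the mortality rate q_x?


q_x = d_x / l_x
= 1505 / 97861
= 0.0154


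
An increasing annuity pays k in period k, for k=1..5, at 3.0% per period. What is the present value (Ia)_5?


(Ia)_n = sum_{k=1}^{n} k * v^k, v = 1/(1+i)
v = 0.970874
Sum computed term by term:
(Ia)_5 = 13.4685


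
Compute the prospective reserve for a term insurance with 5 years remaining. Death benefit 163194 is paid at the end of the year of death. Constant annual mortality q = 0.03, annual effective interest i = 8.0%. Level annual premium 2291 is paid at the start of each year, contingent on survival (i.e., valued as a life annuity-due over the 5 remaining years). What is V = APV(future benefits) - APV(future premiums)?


v = 1/(1+i) = 0.925926
APV(future benefits) per unit = sum_{k=0}^{4} k_p_x * q * v^(k+1) = 0.113335
APV(future benefits) = 163194 * 0.113335 = 18495.5201
Life annuity-due factor ä_{x:5} = sum_{k=0}^{4} k_p_x * v^k = 4.080044
APV(future premiums) = 2291 * 4.080044 = 9347.3811
V = 18495.5201 - 9347.3811
= 9148.139


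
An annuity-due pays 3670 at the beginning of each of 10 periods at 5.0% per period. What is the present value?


PV_due = PMT * (1-(1+i)^(-n))/i * (1+i)
PV_immediate = 28338.7672
PV_due = 28338.7672 * 1.05
= 29755.7055


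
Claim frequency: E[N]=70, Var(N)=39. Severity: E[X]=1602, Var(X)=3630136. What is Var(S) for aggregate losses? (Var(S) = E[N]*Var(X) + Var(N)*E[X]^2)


Var(S) = E[N]*Var(X) + Var(N)*E[X]^2
= 70*3630136 + 39*1602^2
= 254109520 + 100089756
= 3.5420e+08


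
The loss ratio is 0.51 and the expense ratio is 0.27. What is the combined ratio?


Combined ratio = loss ratio + expense ratio
= 0.51 + 0.27
= 0.78


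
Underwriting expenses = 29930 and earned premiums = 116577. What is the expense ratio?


Expense ratio = expenses / premiums
= 29930 / 116577
= 0.2567


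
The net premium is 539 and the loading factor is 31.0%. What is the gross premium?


Gross = net * (1 + loading)
= 539 * (1 + 0.31)
= 539 * 1.31
= 706.09


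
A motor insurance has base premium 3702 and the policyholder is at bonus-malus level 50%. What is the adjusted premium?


adjusted = base * BM_level / 100
= 3702 * 50 / 100
= 3702 * 0.5
= 1851.0


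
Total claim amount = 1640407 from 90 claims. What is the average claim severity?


severity = total / number
= 1640407 / 90
= 18226.7444


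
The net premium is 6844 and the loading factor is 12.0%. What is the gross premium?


Gross = net * (1 + loading)
= 6844 * (1 + 0.12)
= 6844 * 1.12
= 7665.28


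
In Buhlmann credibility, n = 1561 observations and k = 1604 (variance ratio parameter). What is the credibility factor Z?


Z = n / (n + k)
= 1561 / (1561 + 1604)
= 1561 / 3165
= 0.4932


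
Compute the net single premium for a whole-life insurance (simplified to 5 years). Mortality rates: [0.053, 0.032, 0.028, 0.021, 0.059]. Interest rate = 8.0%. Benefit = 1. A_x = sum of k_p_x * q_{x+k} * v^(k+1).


v = 0.925926
Year 0: k_p_x=1.0, q=0.053, term=0.049074
Year 1: k_p_x=0.947, q=0.032, term=0.025981
Year 2: k_p_x=0.916696, q=0.028, term=0.020376
Year 3: k_p_x=0.891029, q=0.021, term=0.013754
Year 4: k_p_x=0.872317, q=0.059, term=0.035027
A_x = 0.1442


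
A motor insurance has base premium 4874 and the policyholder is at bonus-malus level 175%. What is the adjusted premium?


adjusted = base * BM_level / 100
= 4874 * 175 / 100
= 4874 * 1.75
= 8529.5


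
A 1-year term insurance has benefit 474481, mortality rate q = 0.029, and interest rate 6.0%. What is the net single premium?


NSP = benefit * q * v
v = 1/(1+i) = 0.943396
NSP = 474481 * 0.029 * 0.943396
= 12981.084


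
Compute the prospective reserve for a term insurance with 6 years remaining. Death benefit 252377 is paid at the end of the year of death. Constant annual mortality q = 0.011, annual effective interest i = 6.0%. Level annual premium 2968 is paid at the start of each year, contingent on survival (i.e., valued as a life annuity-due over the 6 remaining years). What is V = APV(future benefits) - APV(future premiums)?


v = 1/(1+i) = 0.943396
APV(future benefits) per unit = sum_{k=0}^{5} k_p_x * q * v^(k+1) = 0.052723
APV(future benefits) = 252377 * 0.052723 = 13306.1885
Life annuity-due factor ä_{x:6} = sum_{k=0}^{5} k_p_x * v^k = 5.080624
APV(future premiums) = 2968 * 5.080624 = 15079.2928
V = 13306.1885 - 15079.2928
= -1773.1043


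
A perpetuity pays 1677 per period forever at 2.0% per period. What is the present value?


PV = PMT / i
= 1677 / 0.02
= 83850.0


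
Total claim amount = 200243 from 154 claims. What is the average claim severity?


severity = total / number
= 200243 / 154
= 1300.2792


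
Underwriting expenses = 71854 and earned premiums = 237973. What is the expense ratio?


Expense ratio = expenses / premiums
= 71854 / 237973
= 0.3019


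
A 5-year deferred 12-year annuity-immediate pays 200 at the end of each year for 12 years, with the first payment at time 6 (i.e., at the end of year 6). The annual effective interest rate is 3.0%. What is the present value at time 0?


PV at time 5 of the 12-year annuity-immediate:
a_n = 200 * (1-(1+0.03)^(-12))/0.03 = 1990.8008
Discount back 5 years to time 0:
PV = 1990.8008 * (1+0.03)^(-5)
= 1990.8008 * 0.862609
= 1717.2823


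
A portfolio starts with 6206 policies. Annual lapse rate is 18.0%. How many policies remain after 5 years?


remaining = initial * (1 - lapse)^years
= 6206 * (1 - 0.18)^5
= 6206 * 0.37074
= 2300.8115


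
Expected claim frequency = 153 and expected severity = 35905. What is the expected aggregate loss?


E[S] = E[N] * E[X]
= 153 * 35905
= 5.4935e+06


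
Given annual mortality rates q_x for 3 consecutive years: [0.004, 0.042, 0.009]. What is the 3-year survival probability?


p_k = 1 - q_k for each year
Survival = product of (1 - q_k)
= 0.996 * 0.958 * 0.991
= 0.9456


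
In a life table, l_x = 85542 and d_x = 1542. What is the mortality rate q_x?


q_x = d_x / l_x
= 1542 / 85542
= 0.018


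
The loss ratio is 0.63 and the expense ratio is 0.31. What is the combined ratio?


Combined ratio = loss ratio + expense ratio
= 0.63 + 0.31
= 0.94


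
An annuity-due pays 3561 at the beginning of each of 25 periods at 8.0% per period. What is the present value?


PV_due = PMT * (1-(1+i)^(-n))/i * (1+i)
PV_immediate = 38012.878
PV_due = 38012.878 * 1.08
= 41053.9082


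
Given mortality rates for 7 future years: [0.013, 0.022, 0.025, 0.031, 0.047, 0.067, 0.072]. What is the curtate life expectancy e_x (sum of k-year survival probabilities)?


e_x = sum_{k=1}^{n} k_p_x
k_p_x values:
  1_p_x = 0.987
  2_p_x = 0.965286
  3_p_x = 0.941154
  4_p_x = 0.911978
  5_p_x = 0.869115
  6_p_x = 0.810884
  7_p_x = 0.752501
e_x = 6.2379


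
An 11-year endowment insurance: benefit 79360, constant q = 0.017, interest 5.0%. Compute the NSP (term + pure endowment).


Term component = 10386.623
Pure endowment = 11_p_x * v^11 * benefit = 0.828111 * 0.584679 * 79360 = 38424.4859
NSP = 48811.1089


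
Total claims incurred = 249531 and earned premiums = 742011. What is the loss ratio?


Loss ratio = claims / premiums
= 249531 / 742011
= 0.3363


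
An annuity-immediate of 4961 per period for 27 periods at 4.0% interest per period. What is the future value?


FV = PMT * ((1+i)^n - 1) / i
= 4961 * ((1.04)^27 - 1) / 0.04
= 4961 * (2.883369 - 1) / 0.04
= 233584.7877


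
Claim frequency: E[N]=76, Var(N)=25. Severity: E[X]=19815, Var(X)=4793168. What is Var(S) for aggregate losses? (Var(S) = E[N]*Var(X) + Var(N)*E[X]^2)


Var(S) = E[N]*Var(X) + Var(N)*E[X]^2
= 76*4793168 + 25*19815^2
= 364280768 + 9815855625
= 1.0180e+10


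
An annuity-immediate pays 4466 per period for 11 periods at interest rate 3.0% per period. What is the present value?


PV = PMT * (1 - (1+i)^(-n)) / i
= 4466 * (1 - (1+0.03)^(-11)) / 0.03
= 4466 * (1 - 0.722421) / 0.03
= 4466 * 9.252624
= 41322.2193


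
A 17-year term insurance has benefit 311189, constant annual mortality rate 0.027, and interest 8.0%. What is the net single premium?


NSP = benefit * sum_{k=0}^{n-1} k_p_x * q * v^(k+1)
With constant q=0.027, v=0.925926
Sum = 0.209512
NSP = 311189 * 0.209512
= 65197.7485


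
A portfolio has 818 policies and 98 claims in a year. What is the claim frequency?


frequency = claims / policies
= 98 / 818
= 0.1198


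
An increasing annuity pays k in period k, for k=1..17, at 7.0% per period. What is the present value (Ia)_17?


(Ia)_n = sum_{k=1}^{n} k * v^k, v = 1/(1+i)
v = 0.934579
Sum computed term by term:
(Ia)_17 = 72.3555


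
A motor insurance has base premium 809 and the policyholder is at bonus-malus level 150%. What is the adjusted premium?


adjusted = base * BM_level / 100
= 809 * 150 / 100
= 809 * 1.5
= 1213.5


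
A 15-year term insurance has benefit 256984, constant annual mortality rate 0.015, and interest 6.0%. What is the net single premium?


NSP = benefit * sum_{k=0}^{n-1} k_p_x * q * v^(k+1)
With constant q=0.015, v=0.943396
Sum = 0.133475
NSP = 256984 * 0.133475
= 34300.9161


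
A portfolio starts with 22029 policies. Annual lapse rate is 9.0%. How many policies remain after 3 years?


remaining = initial * (1 - lapse)^years
= 22029 * (1 - 0.09)^3
= 22029 * 0.753571
= 16600.4156


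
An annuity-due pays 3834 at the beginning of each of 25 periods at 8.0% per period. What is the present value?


PV_due = PMT * (1-(1+i)^(-n))/i * (1+i)
PV_immediate = 40927.0919
PV_due = 40927.0919 * 1.08
= 44201.2593


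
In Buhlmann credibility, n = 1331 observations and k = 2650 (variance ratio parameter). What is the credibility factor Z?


Z = n / (n + k)
= 1331 / (1331 + 2650)
= 1331 / 3981
= 0.3343


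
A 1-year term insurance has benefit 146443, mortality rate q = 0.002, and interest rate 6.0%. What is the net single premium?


NSP = benefit * q * v
v = 1/(1+i) = 0.943396
NSP = 146443 * 0.002 * 0.943396
= 276.3075


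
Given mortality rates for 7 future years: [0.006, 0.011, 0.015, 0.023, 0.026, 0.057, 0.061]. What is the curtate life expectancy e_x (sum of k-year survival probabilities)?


e_x = sum_{k=1}^{n} k_p_x
k_p_x values:
  1_p_x = 0.994
  2_p_x = 0.983066
  3_p_x = 0.96832
  4_p_x = 0.946049
  5_p_x = 0.921451
  6_p_x = 0.868929
  7_p_x = 0.815924
e_x = 6.4977


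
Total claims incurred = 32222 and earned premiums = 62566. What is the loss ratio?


Loss ratio = claims / premiums
= 32222 / 62566
= 0.515


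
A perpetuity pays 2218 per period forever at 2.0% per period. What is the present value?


PV = PMT / i
= 2218 / 0.02
= 110900.0


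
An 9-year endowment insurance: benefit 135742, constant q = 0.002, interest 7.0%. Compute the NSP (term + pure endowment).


Term component = 1756.2719
Pure endowment = 9_p_x * v^9 * benefit = 0.982143 * 0.543934 * 135742 = 72516.213
NSP = 74272.4849


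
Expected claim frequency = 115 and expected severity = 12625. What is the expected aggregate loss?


E[S] = E[N] * E[X]
= 115 * 12625
= 1.4519e+06


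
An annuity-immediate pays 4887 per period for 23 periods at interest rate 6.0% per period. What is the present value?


PV = PMT * (1 - (1+i)^(-n)) / i
= 4887 * (1 - (1+0.06)^(-23)) / 0.06
= 4887 * (1 - 0.261797) / 0.06
= 4887 * 12.303379
= 60126.6131


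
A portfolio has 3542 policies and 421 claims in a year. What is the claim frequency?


frequency = claims / policies
= 421 / 3542
= 0.1189


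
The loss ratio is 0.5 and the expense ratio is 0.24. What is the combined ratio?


Combined ratio = loss ratio + expense ratio
= 0.5 + 0.24
= 0.74


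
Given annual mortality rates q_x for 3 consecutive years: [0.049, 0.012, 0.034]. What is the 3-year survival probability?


p_k = 1 - q_k for each year
Survival = product of (1 - q_k)
= 0.951 * 0.988 * 0.966
= 0.9076


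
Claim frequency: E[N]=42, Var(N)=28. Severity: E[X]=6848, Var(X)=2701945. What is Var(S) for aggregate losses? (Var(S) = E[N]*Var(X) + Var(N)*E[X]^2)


Var(S) = E[N]*Var(X) + Var(N)*E[X]^2
= 42*2701945 + 28*6848^2
= 113481690 + 1313062912
= 1.4265e+09


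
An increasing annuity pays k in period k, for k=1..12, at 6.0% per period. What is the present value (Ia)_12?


(Ia)_n = sum_{k=1}^{n} k * v^k, v = 1/(1+i)
v = 0.943396
Sum computed term by term:
(Ia)_12 = 48.7207


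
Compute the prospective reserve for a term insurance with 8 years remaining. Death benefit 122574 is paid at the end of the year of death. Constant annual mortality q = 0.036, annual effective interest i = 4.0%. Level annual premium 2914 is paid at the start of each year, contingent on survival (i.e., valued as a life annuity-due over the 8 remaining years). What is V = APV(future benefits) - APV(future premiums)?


v = 1/(1+i) = 0.961538
APV(future benefits) per unit = sum_{k=0}^{7} k_p_x * q * v^(k+1) = 0.215554
APV(future benefits) = 122574 * 0.215554 = 26421.343
Life annuity-due factor ä_{x:8} = sum_{k=0}^{7} k_p_x * v^k = 6.227122
APV(future premiums) = 2914 * 6.227122 = 18145.8333
V = 26421.343 - 18145.8333
= 8275.5097


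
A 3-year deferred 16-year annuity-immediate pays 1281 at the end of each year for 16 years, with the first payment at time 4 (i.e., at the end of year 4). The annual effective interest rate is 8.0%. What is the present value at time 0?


PV at time 3 of the 16-year annuity-immediate:
a_n = 1281 * (1-(1+0.08)^(-16))/0.08 = 11338.6039
Discount back 3 years to time 0:
PV = 11338.6039 * (1+0.08)^(-3)
= 11338.6039 * 0.793832
= 9000.9493


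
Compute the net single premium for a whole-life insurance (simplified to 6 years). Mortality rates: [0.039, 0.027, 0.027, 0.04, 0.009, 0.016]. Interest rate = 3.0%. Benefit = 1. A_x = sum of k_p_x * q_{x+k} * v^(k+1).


v = 0.970874
Year 0: k_p_x=1.0, q=0.039, term=0.037864
Year 1: k_p_x=0.961, q=0.027, term=0.024458
Year 2: k_p_x=0.935053, q=0.027, term=0.023104
Year 3: k_p_x=0.909807, q=0.04, term=0.032334
Year 4: k_p_x=0.873414, q=0.009, term=0.006781
Year 5: k_p_x=0.865554, q=0.016, term=0.011598
A_x = 0.1361


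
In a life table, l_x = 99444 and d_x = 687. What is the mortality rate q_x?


q_x = d_x / l_x
= 687 / 99444
= 0.0069


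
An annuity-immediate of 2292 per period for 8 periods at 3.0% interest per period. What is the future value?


FV = PMT * ((1+i)^n - 1) / i
= 2292 * ((1.03)^8 - 1) / 0.03
= 2292 * (1.26677 - 1) / 0.03
= 20381.2342


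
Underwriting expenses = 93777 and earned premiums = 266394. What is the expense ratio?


Expense ratio = expenses / premiums
= 93777 / 266394
= 0.352


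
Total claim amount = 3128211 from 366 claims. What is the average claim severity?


severity = total / number
= 3128211 / 366
= 8547.0246


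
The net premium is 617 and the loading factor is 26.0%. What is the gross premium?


Gross = net * (1 + loading)
= 617 * (1 + 0.26)
= 617 * 1.26
= 777.42


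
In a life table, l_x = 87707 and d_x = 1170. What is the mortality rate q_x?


q_x = d_x / l_x
= 1170 / 87707
= 0.0133


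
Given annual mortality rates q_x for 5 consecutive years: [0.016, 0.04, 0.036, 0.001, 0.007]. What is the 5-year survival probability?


p_k = 1 - q_k for each year
Survival = product of (1 - q_k)
= 0.984 * 0.96 * 0.964 * 0.999 * 0.993
= 0.9034


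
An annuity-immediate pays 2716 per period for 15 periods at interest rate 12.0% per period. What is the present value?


PV = PMT * (1 - (1+i)^(-n)) / i
= 2716 * (1 - (1+0.12)^(-15)) / 0.12
= 2716 * (1 - 0.182696) / 0.12
= 2716 * 6.810864
= 18498.308


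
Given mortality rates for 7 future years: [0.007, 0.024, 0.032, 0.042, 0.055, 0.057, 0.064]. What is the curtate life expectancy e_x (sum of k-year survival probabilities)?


e_x = sum_{k=1}^{n} k_p_x
k_p_x values:
  1_p_x = 0.993
  2_p_x = 0.969168
  3_p_x = 0.938155
  4_p_x = 0.898752
  5_p_x = 0.849321
  6_p_x = 0.800909
  7_p_x = 0.749651
e_x = 6.199


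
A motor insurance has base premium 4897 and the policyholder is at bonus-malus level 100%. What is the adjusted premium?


adjusted = base * BM_level / 100
= 4897 * 100 / 100
= 4897 * 1.0
= 4897.0


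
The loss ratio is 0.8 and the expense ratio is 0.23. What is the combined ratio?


Combined ratio = loss ratio + expense ratio
= 0.8 + 0.23
= 1.03


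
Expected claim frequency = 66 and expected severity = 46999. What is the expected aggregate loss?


E[S] = E[N] * E[X]
= 66 * 46999
= 3.1019e+06


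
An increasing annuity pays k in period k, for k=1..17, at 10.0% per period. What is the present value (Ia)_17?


(Ia)_n = sum_{k=1}^{n} k * v^k, v = 1/(1+i)
v = 0.909091
Sum computed term by term:
(Ia)_17 = 54.6035


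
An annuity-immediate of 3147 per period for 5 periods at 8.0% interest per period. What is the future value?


FV = PMT * ((1+i)^n - 1) / i
= 3147 * ((1.08)^5 - 1) / 0.08
= 3147 * (1.469328 - 1) / 0.08
= 18462.1932


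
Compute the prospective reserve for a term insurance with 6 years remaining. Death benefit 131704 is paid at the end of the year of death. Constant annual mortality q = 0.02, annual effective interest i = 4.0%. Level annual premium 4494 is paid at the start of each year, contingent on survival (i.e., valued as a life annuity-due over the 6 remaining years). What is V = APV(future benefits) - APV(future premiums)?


v = 1/(1+i) = 0.961538
APV(future benefits) per unit = sum_{k=0}^{5} k_p_x * q * v^(k+1) = 0.099969
APV(future benefits) = 131704 * 0.099969 = 13166.2688
Life annuity-due factor ä_{x:6} = sum_{k=0}^{5} k_p_x * v^k = 5.198369
APV(future premiums) = 4494 * 5.198369 = 23361.4699
V = 13166.2688 - 23361.4699
= -10195.2011


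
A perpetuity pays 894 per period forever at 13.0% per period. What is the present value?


PV = PMT / i
= 894 / 0.13
= 6876.9231


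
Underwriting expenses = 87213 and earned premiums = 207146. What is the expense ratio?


Expense ratio = expenses / premiums
= 87213 / 207146
= 0.421


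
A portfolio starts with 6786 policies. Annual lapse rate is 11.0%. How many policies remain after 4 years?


remaining = initial * (1 - lapse)^years
= 6786 * (1 - 0.11)^4
= 6786 * 0.627422
= 4257.6885


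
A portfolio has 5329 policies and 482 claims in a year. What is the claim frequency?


frequency = claims / policies
= 482 / 5329
= 0.0904


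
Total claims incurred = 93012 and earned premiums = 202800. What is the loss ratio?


Loss ratio = claims / premiums
= 93012 / 202800
= 0.4586


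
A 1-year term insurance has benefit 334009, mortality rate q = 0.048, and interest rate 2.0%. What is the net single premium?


NSP = benefit * q * v
v = 1/(1+i) = 0.980392
NSP = 334009 * 0.048 * 0.980392
= 15718.0706


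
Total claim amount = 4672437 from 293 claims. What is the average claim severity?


severity = total / number
= 4672437 / 293
= 15946.884


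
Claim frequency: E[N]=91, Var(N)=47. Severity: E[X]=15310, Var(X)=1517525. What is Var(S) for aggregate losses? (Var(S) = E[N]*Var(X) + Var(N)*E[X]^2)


Var(S) = E[N]*Var(X) + Var(N)*E[X]^2
= 91*1517525 + 47*15310^2
= 138094775 + 11016616700
= 1.1155e+10


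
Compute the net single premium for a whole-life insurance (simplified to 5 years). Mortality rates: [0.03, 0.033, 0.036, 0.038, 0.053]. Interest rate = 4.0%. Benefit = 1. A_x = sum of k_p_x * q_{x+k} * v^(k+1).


v = 0.961538
Year 0: k_p_x=1.0, q=0.03, term=0.028846
Year 1: k_p_x=0.97, q=0.033, term=0.029595
Year 2: k_p_x=0.93799, q=0.036, term=0.030019
Year 3: k_p_x=0.904222, q=0.038, term=0.029371
Year 4: k_p_x=0.869862, q=0.053, term=0.037893
A_x = 0.1557


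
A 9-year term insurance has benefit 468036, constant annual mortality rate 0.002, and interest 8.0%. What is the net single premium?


NSP = benefit * sum_{k=0}^{n-1} k_p_x * q * v^(k+1)
With constant q=0.002, v=0.925926
Sum = 0.012407
NSP = 468036 * 0.012407
= 5806.8863


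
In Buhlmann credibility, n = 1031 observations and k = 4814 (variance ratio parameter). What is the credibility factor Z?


Z = n / (n + k)
= 1031 / (1031 + 4814)
= 1031 / 5845
= 0.1764


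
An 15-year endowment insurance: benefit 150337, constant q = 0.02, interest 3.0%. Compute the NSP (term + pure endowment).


Term component = 31627.3326
Pure endowment = 15_p_x * v^15 * benefit = 0.738569 * 0.641862 * 150337 = 71268.6684
NSP = 102896.001


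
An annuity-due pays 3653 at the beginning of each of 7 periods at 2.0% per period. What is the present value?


PV_due = PMT * (1-(1+i)^(-n))/i * (1+i)
PV_immediate = 23642.1834
PV_due = 23642.1834 * 1.02
= 24115.027


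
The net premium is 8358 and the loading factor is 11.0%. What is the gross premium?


Gross = net * (1 + loading)
= 8358 * (1 + 0.11)
= 8358 * 1.11
= 9277.38


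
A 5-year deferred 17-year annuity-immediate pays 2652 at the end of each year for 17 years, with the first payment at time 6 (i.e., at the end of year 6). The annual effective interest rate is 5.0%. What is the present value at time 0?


PV at time 5 of the 17-year annuity-immediate:
a_n = 2652 * (1-(1+0.05)^(-17))/0.05 = 29898.8237
Discount back 5 years to time 0:
PV = 29898.8237 * (1+0.05)^(-5)
= 29898.8237 * 0.783526
= 23426.5107


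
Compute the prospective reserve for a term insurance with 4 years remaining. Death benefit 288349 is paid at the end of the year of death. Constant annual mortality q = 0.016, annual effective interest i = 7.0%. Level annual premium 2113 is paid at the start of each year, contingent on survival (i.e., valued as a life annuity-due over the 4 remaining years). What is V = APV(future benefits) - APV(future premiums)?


v = 1/(1+i) = 0.934579
APV(future benefits) per unit = sum_{k=0}^{3} k_p_x * q * v^(k+1) = 0.052981
APV(future benefits) = 288349 * 0.052981 = 15276.903
Life annuity-due factor ä_{x:4} = sum_{k=0}^{3} k_p_x * v^k = 3.543078
APV(future premiums) = 2113 * 3.543078 = 7486.523
V = 15276.903 - 7486.523
= 7790.38


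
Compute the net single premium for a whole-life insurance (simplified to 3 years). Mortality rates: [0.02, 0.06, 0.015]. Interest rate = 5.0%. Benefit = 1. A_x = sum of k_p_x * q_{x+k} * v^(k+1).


v = 0.952381
Year 0: k_p_x=1.0, q=0.02, term=0.019048
Year 1: k_p_x=0.98, q=0.06, term=0.053333
Year 2: k_p_x=0.9212, q=0.015, term=0.011937
A_x = 0.0843


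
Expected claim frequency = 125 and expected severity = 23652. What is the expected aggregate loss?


E[S] = E[N] * E[X]
= 125 * 23652
= 2.9565e+06


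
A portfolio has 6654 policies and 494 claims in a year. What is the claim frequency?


frequency = claims / policies
= 494 / 6654
= 0.0742


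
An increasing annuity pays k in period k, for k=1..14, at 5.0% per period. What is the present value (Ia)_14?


(Ia)_n = sum_{k=1}^{n} k * v^k, v = 1/(1+i)
v = 0.952381
Sum computed term by term:
(Ia)_14 = 66.4524


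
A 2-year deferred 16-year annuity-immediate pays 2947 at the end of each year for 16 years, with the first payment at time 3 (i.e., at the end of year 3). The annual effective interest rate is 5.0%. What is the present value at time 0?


PV at time 2 of the 16-year annuity-immediate:
a_n = 2947 * (1-(1+0.05)^(-16))/0.05 = 31938.9069
Discount back 2 years to time 0:
PV = 31938.9069 * (1+0.05)^(-2)
= 31938.9069 * 0.907029
= 28969.5301


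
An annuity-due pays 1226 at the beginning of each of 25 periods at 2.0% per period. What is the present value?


PV_due = PMT * (1-(1+i)^(-n))/i * (1+i)
PV_immediate = 23935.7576
PV_due = 23935.7576 * 1.02
= 24414.4728


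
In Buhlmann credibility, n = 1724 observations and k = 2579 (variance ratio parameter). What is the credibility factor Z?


Z = n / (n + k)
= 1724 / (1724 + 2579)
= 1724 / 4303
= 0.4007


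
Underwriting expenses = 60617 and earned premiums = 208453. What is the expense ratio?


Expense ratio = expenses / premiums
= 60617 / 208453
= 0.2908
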